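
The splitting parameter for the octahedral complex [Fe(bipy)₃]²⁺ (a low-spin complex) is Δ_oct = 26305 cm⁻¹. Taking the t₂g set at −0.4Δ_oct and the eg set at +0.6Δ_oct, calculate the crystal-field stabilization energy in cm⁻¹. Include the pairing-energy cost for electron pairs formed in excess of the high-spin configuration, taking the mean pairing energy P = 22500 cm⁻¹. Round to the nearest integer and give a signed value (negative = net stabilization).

-18132

bipy is neutral, so the +2 overall charge sits on Fe: oxidation state +2.
Fe²⁺: group 8, so d-count = 8 − 2 = 6.
Electron filling gives t₂g⁶ eg⁰.
Orbital CFSE = 6(-0.4) + 0(0.6) = -2.4Δ_oct = -2.4 × 26305 = -63132 cm⁻¹.
High-spin d⁶ would be t₂g⁴ eg² with 1 pair; low-spin has 3, so 2 excess pairs cost +2P = +45000 cm⁻¹.
Combining: -63132 + 45000 = -18132 cm⁻¹.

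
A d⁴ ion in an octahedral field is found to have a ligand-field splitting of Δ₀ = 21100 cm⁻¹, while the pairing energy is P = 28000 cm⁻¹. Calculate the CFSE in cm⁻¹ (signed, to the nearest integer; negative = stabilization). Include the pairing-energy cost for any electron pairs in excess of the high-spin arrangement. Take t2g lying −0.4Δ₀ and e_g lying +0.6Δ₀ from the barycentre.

-12660

Here Δ₀ < P (21100 < 28000), so the high-spin state is favoured.
Configuration: t2g^3 e_g^1.
Orbital CFSE = -0.6Δ₀ = -0.6 × 21100 = -12660 cm⁻¹.
High-spin has no excess pairs, so no pairing correction applies.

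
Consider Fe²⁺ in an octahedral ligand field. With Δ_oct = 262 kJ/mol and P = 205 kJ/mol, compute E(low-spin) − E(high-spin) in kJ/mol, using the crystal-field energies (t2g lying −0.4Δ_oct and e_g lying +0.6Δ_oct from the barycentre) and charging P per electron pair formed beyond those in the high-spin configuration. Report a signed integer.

-114

Fe²⁺: group 8, so d-count = 8 − 2 = 6.
High-spin: t2g^4 e_g^2, CFSE = -0.4Δ_oct = -105 kJ/mol.
Low-spin: t2g^6 e_g^0, orbital CFSE = -2.4Δ_oct = -629 kJ/mol; plus 2 excess pairs × P = +410 kJ/mol; total -219 kJ/mol.
Thus E(LS) − E(HS) = -114 kJ/mol.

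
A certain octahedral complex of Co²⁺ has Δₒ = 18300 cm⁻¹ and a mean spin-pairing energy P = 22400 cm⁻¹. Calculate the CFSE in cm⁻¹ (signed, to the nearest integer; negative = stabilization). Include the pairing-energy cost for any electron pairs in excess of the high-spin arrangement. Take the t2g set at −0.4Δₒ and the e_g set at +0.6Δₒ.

-14640

Co is in group 9, so Co²⁺ is d⁷ (9 − 2 = 7).
With Δₒ < P the complex is high-spin.
Filling d⁷ accordingly: t2g^5 e_g^2.
Orbital CFSE = -0.8Δₒ = -0.8 × 18300 = -14640 cm⁻¹.
High-spin has no excess pairs, so no pairing correction applies.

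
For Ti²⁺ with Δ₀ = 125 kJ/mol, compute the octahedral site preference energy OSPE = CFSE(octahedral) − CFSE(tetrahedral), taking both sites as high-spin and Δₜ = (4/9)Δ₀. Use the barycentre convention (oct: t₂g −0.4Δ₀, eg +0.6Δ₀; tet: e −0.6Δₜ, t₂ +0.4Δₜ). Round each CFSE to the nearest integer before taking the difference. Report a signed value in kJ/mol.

-33

Group 4 minus oxidation state +2 gives a d² configuration for Ti²⁺.
In an octahedral site d² (HS) is t₂g² eg⁰, giving CFSE(oct) = -0.8Δ₀ = -100 kJ/mol.
Tetrahedral e² t₂⁰ gives -1.2Δₜ = -1.2 × (4/9) × 125 = -67 kJ/mol.
OSPE = -100 − (-67) = -33 kJ/mol.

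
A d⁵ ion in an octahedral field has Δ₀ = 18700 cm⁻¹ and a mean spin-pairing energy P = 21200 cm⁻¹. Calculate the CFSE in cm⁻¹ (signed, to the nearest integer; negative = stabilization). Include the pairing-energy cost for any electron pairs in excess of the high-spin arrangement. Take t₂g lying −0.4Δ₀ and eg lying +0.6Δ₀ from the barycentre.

Here Δ₀ < P (18700 < 21200), so the high-spin state is favoured.
Configuration: t₂g³ eg².
Orbital CFSE = 0.0Δ₀ = 0.0 × 18700 = 0 cm⁻¹.
High-spin has no excess pairs, so no pairing correction applies.

0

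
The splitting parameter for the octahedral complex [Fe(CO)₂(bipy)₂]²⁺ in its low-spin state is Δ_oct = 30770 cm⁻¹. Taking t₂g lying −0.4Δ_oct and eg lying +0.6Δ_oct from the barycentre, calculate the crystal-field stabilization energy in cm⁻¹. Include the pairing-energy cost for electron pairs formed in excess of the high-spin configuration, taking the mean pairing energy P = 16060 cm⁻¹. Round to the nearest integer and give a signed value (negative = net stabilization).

-41728

Ligand charges: 2×(+0) from CO and 2×(+0) from bipy sum to +0; with overall charge +2, Fe is +2.
Group 8 minus oxidation state +2 gives a d⁶ configuration for Fe²⁺.
Configuration: t₂g⁶ eg⁰.
Orbital CFSE = 6(-0.4) + 0(0.6) = -2.4Δ_oct = -2.4 × 30770 = -73848 cm⁻¹.
Relative to high-spin t₂g⁴ eg² (1 paired), the low-spin configuration has 2 additional pairs, contributing +2 × 16060 = +32120 cm⁻¹.
Overall CFSE = -73848 + 32120 = -41728 cm⁻¹.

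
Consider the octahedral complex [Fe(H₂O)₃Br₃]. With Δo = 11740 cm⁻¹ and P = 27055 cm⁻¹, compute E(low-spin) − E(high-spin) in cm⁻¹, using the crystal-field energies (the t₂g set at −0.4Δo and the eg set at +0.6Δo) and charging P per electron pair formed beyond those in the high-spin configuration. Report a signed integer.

30630

Ligand charges: 3×(+0) from H₂O and 3×(-1) from Br⁻ sum to -3; with overall charge +0, Fe is +3.
Fe³⁺: group 8, so d-count = 8 − 3 = 5.
High-spin d⁵ fills as t₂g³ eg² with CFSE 3(−0.4) + 2(+0.6) = 0.0Δo = 0 cm⁻¹.
For low-spin the configuration is t₂g⁵ eg⁰: orbital energy -2.0 × 11740 = -23480 cm⁻¹, and 2 additional pairs relative to high-spin add 54110 cm⁻¹, giving 30630 cm⁻¹.
The difference is 30630 − (0) = 30630 cm⁻¹, so high-spin lies lower.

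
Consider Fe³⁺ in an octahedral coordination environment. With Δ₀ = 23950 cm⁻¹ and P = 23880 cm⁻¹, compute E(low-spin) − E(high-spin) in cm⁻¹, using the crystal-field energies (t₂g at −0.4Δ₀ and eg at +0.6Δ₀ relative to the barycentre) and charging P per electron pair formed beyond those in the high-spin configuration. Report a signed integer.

Fe is in group 8, so Fe³⁺ is d⁵ (8 − 3 = 5).
High-spin d⁵ fills as t₂g³ eg² with CFSE 3(−0.4) + 2(+0.6) = 0.0Δ₀ = 0 cm⁻¹.
Low-spin t₂g⁵ eg⁰ gives -2.0Δ₀ = -47900 cm⁻¹, but forming 2 extra pairs costs 2P = 47760 cm⁻¹, so E(LS) = -47900 + 47760 = -140 cm⁻¹.
Thus E(LS) − E(HS) = -140 cm⁻¹.

-140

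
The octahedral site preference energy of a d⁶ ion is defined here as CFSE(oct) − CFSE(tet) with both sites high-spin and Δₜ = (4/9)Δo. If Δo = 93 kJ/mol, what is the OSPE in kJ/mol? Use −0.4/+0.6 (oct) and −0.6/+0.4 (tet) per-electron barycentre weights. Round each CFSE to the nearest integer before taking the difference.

-12

In an octahedral site d⁶ (HS) is t2g^4 e_g^2, giving CFSE(oct) = -0.4Δo = -37 kJ/mol.
In a tetrahedral site the filling is e^3 t2^3: CFSE(tet) = -0.6Δₜ = -0.6 × (4/9)(93) = -25 kJ/mol.
Subtracting, OSPE = -37 − (-25) = -12 kJ/mol.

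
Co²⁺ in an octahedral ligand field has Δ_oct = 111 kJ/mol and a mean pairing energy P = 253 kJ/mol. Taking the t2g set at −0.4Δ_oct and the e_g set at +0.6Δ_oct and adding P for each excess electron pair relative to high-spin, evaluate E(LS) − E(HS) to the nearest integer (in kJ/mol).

Co is in group 9, so Co²⁺ is d⁷ (9 − 2 = 7).
In the high-spin limit (t2g^5 e_g^2) the orbital term is -0.8Δ_oct = -89 kJ/mol, with no excess pairing.
Low-spin t2g^6 e_g^1 gives -1.8Δ_oct = -200 kJ/mol, but forming 1 extra pair costs 1P = 253 kJ/mol, so E(LS) = -200 + 253 = 53 kJ/mol.
Thus E(LS) − E(HS) = 142 kJ/mol.

142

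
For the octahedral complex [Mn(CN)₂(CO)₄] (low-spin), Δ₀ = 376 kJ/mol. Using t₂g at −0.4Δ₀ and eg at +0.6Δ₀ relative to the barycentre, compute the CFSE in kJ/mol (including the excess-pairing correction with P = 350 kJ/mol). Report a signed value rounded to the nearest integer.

Ligand charges: 2×(-1) from CN⁻ and 4×(+0) from CO sum to -2; with overall charge +0, Mn is +2.
Group 7 minus oxidation state +2 gives a d⁵ configuration for Mn²⁺.
Electron filling gives t₂g⁵ eg⁰.
CFSE(orbital) = 5×(-0.4Δ₀) + 0×(0.6Δ₀) = -2.0Δ₀; with Δ₀ = 376 kJ/mol that is -752 kJ/mol.
Relative to high-spin t₂g³ eg² (0 paired), the low-spin configuration has 2 additional pairs, contributing +2 × 350 = +700 kJ/mol.
Combining: -752 + 700 = -52 kJ/mol.

-52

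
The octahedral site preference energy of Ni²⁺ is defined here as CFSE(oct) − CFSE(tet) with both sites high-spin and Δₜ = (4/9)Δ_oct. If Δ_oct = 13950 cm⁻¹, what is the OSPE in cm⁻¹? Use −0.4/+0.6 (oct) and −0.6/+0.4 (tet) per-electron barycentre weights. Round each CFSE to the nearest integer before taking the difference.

-11780

Ni²⁺: group 10, so d-count = 10 − 2 = 8.
Octahedral high-spin t₂g⁶ eg²: CFSE = -1.2 × 13950 = -16740 cm⁻¹.
Tetrahedral e⁴ t₂⁴ gives -0.8Δₜ = -0.8 × (4/9) × 13950 = -4960 cm⁻¹.
Subtracting, OSPE = -16740 − (-4960) = -11780 cm⁻¹.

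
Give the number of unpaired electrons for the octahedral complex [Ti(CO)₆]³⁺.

CO is neutral, so the +3 overall charge sits on Ti: oxidation state +3.
Ti sits in group 4; removing 3 electrons leaves Ti³⁺ with 4 − 3 = 1 d electrons.
Configuration: t₂g¹ eg⁰, giving 1 unpaired electron.

1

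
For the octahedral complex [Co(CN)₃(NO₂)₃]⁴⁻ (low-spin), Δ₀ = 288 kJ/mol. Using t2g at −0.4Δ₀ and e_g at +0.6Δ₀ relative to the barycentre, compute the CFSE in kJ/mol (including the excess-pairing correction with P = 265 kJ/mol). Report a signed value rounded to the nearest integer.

Ligand charges: 3×(-1) from CN⁻ and 3×(-1) from NO₂⁻ sum to -6; with overall charge -4, Co is +2.
Group 9 minus oxidation state +2 gives a d⁷ configuration for Co²⁺.
The d⁷ electrons fill as t2g^6 e_g^1.
Orbital CFSE = 6(-0.4) + 1(0.6) = -1.8Δ₀ = -1.8 × 288 = -518 kJ/mol.
High-spin d⁷ would be t2g^5 e_g^2 with 2 pairs; low-spin has 3, so 1 excess pair costs +1P = +265 kJ/mol.
Overall CFSE = -518 + 265 = -253 kJ/mol.

-253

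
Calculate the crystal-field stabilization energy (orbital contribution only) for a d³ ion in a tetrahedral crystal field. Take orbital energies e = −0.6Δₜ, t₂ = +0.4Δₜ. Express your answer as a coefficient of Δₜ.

-0.8 Δₜ

With tetrahedral geometry the complex is necessarily high-spin.
Configuration: e² t₂¹.
CFSE = 2(-0.6Δₜ) + 1(0.4Δₜ) = -1.2Δₜ + 0.4Δₜ = -0.8Δₜ.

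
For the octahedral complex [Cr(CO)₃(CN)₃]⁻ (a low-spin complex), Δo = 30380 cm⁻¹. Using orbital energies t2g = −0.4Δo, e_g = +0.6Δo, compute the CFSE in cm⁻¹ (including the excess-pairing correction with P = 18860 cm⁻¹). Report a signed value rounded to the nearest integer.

Ligand charges: 3×(+0) from CO and 3×(-1) from CN⁻ sum to -3; with overall charge -1, Cr is +2.
Cr²⁺: group 6, so d-count = 6 − 2 = 4.
Configuration: t2g^4 e_g^0.
The orbital stabilization is -1.6Δo = -1.6 × 30380 = -48608 cm⁻¹.
Pairing penalty: 1 pair vs 0 in the high-spin reference → 1 extra × P = 18860 cm⁻¹.
Combining: -48608 + 18860 = -29748 cm⁻¹.

-29748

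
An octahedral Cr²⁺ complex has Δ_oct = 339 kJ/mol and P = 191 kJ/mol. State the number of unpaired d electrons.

Cr is in group 6, so Cr²⁺ is d⁴ (6 − 2 = 4).
Since Δ_oct = 339 kJ/mol > P = 191 kJ/mol, the complex adopts the low-spin configuration.
That gives t₂g⁴ eg⁰.
Unpaired electrons: 2.

2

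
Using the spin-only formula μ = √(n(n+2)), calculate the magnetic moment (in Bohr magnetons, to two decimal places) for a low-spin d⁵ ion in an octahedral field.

1.73 Bohr magnetons

Configuration: t₂g⁵ eg⁰ → 1 unpaired electron.
μ(spin-only) = √[1(1+2)] = √3 ≈ 1.73 Bohr magnetons.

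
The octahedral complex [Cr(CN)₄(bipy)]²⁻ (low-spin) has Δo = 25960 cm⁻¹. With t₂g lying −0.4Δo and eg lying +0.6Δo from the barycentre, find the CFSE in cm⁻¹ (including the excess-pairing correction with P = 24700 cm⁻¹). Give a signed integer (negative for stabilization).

Ligand charges: 4×(-1) from CN⁻ and 1×(+0) from bipy sum to -4; with overall charge -2, Cr is +2.
Cr sits in group 6; removing 2 electrons leaves Cr²⁺ with 6 − 2 = 4 d electrons.
Configuration: t₂g⁴ eg⁰.
Orbital CFSE = 4(-0.4) + 0(0.6) = -1.6Δo = -1.6 × 25960 = -41536 cm⁻¹.
Relative to high-spin t₂g³ eg¹ (0 paired), the low-spin configuration has 1 additional pair, contributing +1 × 24700 = +24700 cm⁻¹.
Overall CFSE = -41536 + 24700 = -16836 cm⁻¹.

-16836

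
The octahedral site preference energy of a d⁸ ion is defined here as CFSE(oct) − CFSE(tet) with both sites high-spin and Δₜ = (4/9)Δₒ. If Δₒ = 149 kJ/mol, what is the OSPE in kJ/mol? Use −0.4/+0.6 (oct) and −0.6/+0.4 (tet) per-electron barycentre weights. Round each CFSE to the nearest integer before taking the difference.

-126

Octahedral high-spin t₂g⁶ eg²: CFSE = -1.2 × 149 = -179 kJ/mol.
In a tetrahedral site the filling is e⁴ t₂⁴: CFSE(tet) = -0.8Δₜ = -0.8 × (4/9)(149) = -53 kJ/mol.
Subtracting, OSPE = -179 − (-53) = -126 kJ/mol.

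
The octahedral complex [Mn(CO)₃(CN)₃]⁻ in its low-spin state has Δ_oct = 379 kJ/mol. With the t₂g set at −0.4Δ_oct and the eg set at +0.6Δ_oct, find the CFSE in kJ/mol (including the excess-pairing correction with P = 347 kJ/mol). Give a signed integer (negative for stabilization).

-64

Ligand charges: 3×(+0) from CO and 3×(-1) from CN⁻ sum to -3; with overall charge -1, Mn is +2.
Mn²⁺: group 7, so d-count = 7 − 2 = 5.
Electron filling gives t₂g⁵ eg⁰.
CFSE(orbital) = 5×(-0.4Δ_oct) + 0×(0.6Δ_oct) = -2.0Δ_oct; with Δ_oct = 379 kJ/mol that is -758 kJ/mol.
Pairing penalty: 2 pairs vs 0 in the high-spin reference → 2 extra × P = 694 kJ/mol.
Net CFSE = -758 + 694 = -64 kJ/mol.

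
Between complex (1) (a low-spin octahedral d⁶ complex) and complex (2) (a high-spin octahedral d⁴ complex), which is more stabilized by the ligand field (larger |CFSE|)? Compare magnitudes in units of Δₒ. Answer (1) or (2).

(1)

(1): t2g^6 e_g^0, CFSE = -2.4Δₒ.
(2): t2g^3 e_g^1, CFSE = -0.6Δₒ.
So (1) has the larger |CFSE|.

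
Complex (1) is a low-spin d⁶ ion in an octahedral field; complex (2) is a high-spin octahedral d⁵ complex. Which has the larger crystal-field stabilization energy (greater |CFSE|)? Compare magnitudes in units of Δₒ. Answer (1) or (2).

(1)

(1): t2g^6 e_g^0, CFSE = -2.4Δₒ.
(2): t₂g³ eg², CFSE = 0.0Δₒ.
So (1) has the larger |CFSE|.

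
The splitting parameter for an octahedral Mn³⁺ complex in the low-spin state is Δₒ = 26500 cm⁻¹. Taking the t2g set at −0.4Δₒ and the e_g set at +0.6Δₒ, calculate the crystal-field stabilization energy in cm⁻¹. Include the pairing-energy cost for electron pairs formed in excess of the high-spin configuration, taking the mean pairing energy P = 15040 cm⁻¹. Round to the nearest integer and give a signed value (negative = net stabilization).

Group 7 minus oxidation state +3 gives a d⁴ configuration for Mn³⁺.
Configuration: t2g^4 e_g^0.
The orbital stabilization is -1.6Δₒ = -1.6 × 26500 = -42400 cm⁻¹.
Relative to high-spin t2g^3 e_g^1 (0 paired), the low-spin configuration has 1 additional pair, contributing +1 × 15040 = +15040 cm⁻¹.
Combining: -42400 + 15040 = -27360 cm⁻¹.

-27360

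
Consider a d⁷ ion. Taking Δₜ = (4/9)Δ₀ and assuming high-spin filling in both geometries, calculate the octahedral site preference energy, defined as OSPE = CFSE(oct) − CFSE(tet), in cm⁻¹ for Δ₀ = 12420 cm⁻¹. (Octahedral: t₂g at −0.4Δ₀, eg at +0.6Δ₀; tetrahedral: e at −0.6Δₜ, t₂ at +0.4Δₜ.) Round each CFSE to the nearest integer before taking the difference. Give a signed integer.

-3312

Octahedral (high-spin): t2g^5 e_g^2, CFSE = 5(−0.4) + 2(+0.6) = -0.8Δ₀ = -0.8 × 12420 = -9936 cm⁻¹.
In a tetrahedral site the filling is e^4 t2^3: CFSE(tet) = -1.2Δₜ = -1.2 × (4/9)(12420) = -6624 cm⁻¹.
Subtracting, OSPE = -9936 − (-6624) = -3312 cm⁻¹.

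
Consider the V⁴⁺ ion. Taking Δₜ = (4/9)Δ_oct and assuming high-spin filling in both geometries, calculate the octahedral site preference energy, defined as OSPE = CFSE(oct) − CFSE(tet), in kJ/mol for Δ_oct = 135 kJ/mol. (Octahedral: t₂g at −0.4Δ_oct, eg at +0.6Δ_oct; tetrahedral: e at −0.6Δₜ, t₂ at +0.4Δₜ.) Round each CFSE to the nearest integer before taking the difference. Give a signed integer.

-18

V sits in group 5; removing 4 electrons leaves V⁴⁺ with 5 − 4 = 1 d electrons.
Octahedral high-spin t2g^1 e_g^0: CFSE = -0.4 × 135 = -54 kJ/mol.
Tetrahedral e^1 t2^0 gives -0.6Δₜ = -0.6 × (4/9) × 135 = -36 kJ/mol.
Subtracting, OSPE = -54 − (-36) = -18 kJ/mol.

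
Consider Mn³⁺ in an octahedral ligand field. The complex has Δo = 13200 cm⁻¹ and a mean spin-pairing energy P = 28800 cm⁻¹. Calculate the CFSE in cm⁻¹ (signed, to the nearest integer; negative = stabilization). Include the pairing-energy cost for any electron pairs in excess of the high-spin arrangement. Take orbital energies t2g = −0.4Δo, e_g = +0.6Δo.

Mn is in group 7, so Mn³⁺ is d⁴ (7 − 3 = 4).
Here Δo < P (13200 < 28800), so the high-spin state is favoured.
That gives t2g^3 e_g^1.
Orbital CFSE = -0.6Δo = -0.6 × 13200 = -7920 cm⁻¹.
High-spin has no excess pairs, so no pairing correction applies.

-7920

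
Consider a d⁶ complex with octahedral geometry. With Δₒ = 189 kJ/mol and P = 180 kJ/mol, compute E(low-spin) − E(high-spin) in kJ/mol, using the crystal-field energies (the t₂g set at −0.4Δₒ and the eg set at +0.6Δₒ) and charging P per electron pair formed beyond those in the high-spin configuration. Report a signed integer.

High-spin d⁶ fills as t₂g⁴ eg² with CFSE 4(−0.4) + 2(+0.6) = -0.4Δₒ = -76 kJ/mol.
Low-spin t₂g⁶ eg⁰ gives -2.4Δₒ = -454 kJ/mol, but forming 2 extra pairs costs 2P = 360 kJ/mol, so E(LS) = -454 + 360 = -94 kJ/mol.
E(LS) − E(HS) = -94 − (-76) = -18 kJ/mol.

-18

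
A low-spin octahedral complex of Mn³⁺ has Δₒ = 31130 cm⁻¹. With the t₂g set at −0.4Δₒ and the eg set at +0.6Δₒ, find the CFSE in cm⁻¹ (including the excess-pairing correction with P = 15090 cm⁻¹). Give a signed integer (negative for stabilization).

Group 7 minus oxidation state +3 gives a d⁴ configuration for Mn³⁺.
Configuration: t₂g⁴ eg⁰.
Orbital CFSE = 4(-0.4) + 0(0.6) = -1.6Δₒ = -1.6 × 31130 = -49808 cm⁻¹.
Relative to high-spin t₂g³ eg¹ (0 paired), the low-spin configuration has 1 additional pair, contributing +1 × 15090 = +15090 cm⁻¹.
Overall CFSE = -49808 + 15090 = -34718 cm⁻¹.

-34718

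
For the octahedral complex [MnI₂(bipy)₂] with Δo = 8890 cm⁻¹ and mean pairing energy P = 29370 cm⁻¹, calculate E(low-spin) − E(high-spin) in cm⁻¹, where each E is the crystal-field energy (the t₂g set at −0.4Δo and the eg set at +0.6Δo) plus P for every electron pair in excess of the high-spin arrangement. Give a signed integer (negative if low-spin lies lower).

Ligand charges: 2×(-1) from I⁻ and 2×(+0) from bipy sum to -2; with overall charge +0, Mn is +2.
Mn²⁺: group 7, so d-count = 7 − 2 = 5.
In the high-spin limit (t₂g³ eg²) the orbital term is 0.0Δo = 0 cm⁻¹, with no excess pairing.
Low-spin: t₂g⁵ eg⁰, orbital CFSE = -2.0Δo = -17780 cm⁻¹; plus 2 excess pairs × P = +58740 cm⁻¹; total 40960 cm⁻¹.
E(LS) − E(HS) = 40960 − (0) = 40960 cm⁻¹.

40960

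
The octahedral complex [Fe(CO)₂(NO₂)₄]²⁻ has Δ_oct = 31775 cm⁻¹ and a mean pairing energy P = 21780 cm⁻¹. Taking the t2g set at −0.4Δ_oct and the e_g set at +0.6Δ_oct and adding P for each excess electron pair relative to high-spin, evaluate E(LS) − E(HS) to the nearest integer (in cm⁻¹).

Ligand charges: 2×(+0) from CO and 4×(-1) from NO₂⁻ sum to -4; with overall charge -2, Fe is +2.
Fe sits in group 8; removing 2 electrons leaves Fe²⁺ with 8 − 2 = 6 d electrons.
In the high-spin limit (t2g^4 e_g^2) the orbital term is -0.4Δ_oct = -12710 cm⁻¹, with no excess pairing.
Low-spin: t2g^6 e_g^0, orbital CFSE = -2.4Δ_oct = -76260 cm⁻¹; plus 2 excess pairs × P = +43560 cm⁻¹; total -32700 cm⁻¹.
Thus E(LS) − E(HS) = -19990 cm⁻¹.

-19990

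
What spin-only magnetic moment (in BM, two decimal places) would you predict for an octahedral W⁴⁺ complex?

W is in group 6, so W⁴⁺ is d² (6 − 4 = 2).
Configuration: t2g^2 e_g^0 → 2 unpaired electrons.
μ(spin-only) = √[2(2+2)] = √8 ≈ 2.83 BM.

2.83 BM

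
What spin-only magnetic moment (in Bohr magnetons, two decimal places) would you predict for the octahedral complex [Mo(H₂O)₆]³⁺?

H₂O is neutral, so the +3 overall charge sits on Mo: oxidation state +3.
Group 6 minus oxidation state +3 gives a d³ configuration for Mo³⁺.
Configuration: t2g^3 e_g^0 → 3 unpaired electrons.
μ(spin-only) = √[3(3+2)] = √15 ≈ 3.87 Bohr magnetons.

3.87 Bohr magnetons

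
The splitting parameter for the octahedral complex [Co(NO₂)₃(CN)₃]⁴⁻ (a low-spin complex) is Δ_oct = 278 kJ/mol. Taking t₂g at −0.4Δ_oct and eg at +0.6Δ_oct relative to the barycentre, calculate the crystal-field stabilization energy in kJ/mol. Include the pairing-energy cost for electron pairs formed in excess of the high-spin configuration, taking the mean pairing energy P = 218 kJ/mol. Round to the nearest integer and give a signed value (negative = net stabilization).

Ligand charges: 3×(-1) from NO₂⁻ and 3×(-1) from CN⁻ sum to -6; with overall charge -4, Co is +2.
Group 9 minus oxidation state +2 gives a d⁷ configuration for Co²⁺.
Electron filling gives t₂g⁶ eg¹.
The orbital stabilization is -1.8Δ_oct = -1.8 × 278 = -500 kJ/mol.
Relative to high-spin t₂g⁵ eg² (2 paired), the low-spin configuration has 1 additional pair, contributing +1 × 218 = +218 kJ/mol.
Overall CFSE = -500 + 218 = -282 kJ/mol.

-282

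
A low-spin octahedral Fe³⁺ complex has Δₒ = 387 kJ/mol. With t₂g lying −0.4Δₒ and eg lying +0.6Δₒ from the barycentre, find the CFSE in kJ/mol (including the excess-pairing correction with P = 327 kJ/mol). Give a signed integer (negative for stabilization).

Fe sits in group 8; removing 3 electrons leaves Fe³⁺ with 8 − 3 = 5 d electrons.
Electron filling gives t₂g⁵ eg⁰.
CFSE(orbital) = 5×(-0.4Δₒ) + 0×(0.6Δₒ) = -2.0Δₒ; with Δₒ = 387 kJ/mol that is -774 kJ/mol.
Relative to high-spin t₂g³ eg² (0 paired), the low-spin configuration has 2 additional pairs, contributing +2 × 327 = +654 kJ/mol.
Combining: -774 + 654 = -120 kJ/mol.

-120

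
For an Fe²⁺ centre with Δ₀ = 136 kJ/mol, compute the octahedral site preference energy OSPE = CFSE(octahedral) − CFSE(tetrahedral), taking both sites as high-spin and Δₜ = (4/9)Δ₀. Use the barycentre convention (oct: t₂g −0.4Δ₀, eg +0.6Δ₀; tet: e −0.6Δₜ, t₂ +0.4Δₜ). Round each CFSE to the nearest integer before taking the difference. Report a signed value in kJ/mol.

Group 8 minus oxidation state +2 gives a d⁶ configuration for Fe²⁺.
Octahedral (high-spin): t₂g⁴ eg², CFSE = 4(−0.4) + 2(+0.6) = -0.4Δ₀ = -0.4 × 136 = -54 kJ/mol.
Tetrahedral: e³ t₂³, CFSE = 3(−0.6) + 3(+0.4) = -0.6Δₜ = -0.6 × (4/9) × 136 = -36 kJ/mol.
OSPE = -54 − (-36) = -18 kJ/mol.

-18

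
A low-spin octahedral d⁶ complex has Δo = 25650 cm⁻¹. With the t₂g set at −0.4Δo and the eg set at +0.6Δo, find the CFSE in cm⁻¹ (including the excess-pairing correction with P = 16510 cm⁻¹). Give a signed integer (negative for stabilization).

-28540

The d⁶ electrons fill as t₂g⁶ eg⁰.
Orbital CFSE = 6(-0.4) + 0(0.6) = -2.4Δo = -2.4 × 25650 = -61560 cm⁻¹.
High-spin d⁶ would be t₂g⁴ eg² with 1 pair; low-spin has 3, so 2 excess pairs cost +2P = +33020 cm⁻¹.
Net CFSE = -61560 + 33020 = -28540 cm⁻¹.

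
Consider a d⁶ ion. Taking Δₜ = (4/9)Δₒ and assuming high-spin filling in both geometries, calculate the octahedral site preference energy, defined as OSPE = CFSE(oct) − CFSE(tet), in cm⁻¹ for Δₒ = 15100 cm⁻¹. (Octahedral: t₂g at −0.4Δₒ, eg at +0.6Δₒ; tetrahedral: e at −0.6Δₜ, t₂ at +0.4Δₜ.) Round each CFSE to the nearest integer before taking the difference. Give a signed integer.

-2013

Octahedral (high-spin): t2g^4 e_g^2, CFSE = 4(−0.4) + 2(+0.6) = -0.4Δₒ = -0.4 × 15100 = -6040 cm⁻¹.
In a tetrahedral site the filling is e^3 t2^3: CFSE(tet) = -0.6Δₜ = -0.6 × (4/9)(15100) = -4027 cm⁻¹.
Subtracting, OSPE = -6040 − (-4027) = -2013 cm⁻¹.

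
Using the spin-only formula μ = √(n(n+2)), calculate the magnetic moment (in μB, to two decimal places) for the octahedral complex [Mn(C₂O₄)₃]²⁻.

Each C₂O₄²⁻ contributes -2; 3 × (-2) = -6. With overall charge -2, Mn is in the +4 oxidation state.
Group 7 minus oxidation state +4 gives a d³ configuration for Mn⁴⁺.
For octahedral d³ the high- and low-spin configurations coincide.
Configuration: t2g^3 e_g^0 → 3 unpaired electrons.
μ(spin-only) = √[3(3+2)] = √15 ≈ 3.87 μB.

3.87 μB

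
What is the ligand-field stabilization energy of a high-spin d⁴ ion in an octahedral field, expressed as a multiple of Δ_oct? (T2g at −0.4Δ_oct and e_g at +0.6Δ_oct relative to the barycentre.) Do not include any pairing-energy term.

Configuration: t2g^3 e_g^1.
CFSE = 3(-0.4Δ_oct) + 1(0.6Δ_oct) = -1.2Δ_oct + 0.6Δ_oct = -0.6Δ_oct.

-0.6 Δ_oct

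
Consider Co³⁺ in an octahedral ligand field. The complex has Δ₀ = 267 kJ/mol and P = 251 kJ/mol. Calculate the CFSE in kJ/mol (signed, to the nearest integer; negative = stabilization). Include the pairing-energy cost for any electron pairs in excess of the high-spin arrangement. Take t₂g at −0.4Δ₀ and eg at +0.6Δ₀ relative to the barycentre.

-139

Co³⁺: group 9, so d-count = 9 − 3 = 6.
Since Δ₀ = 267 kJ/mol > P = 251 kJ/mol, the complex adopts the low-spin configuration.
Filling d⁶ accordingly: t₂g⁶ eg⁰.
Orbital CFSE = -2.4Δ₀ = -2.4 × 267 = -641 kJ/mol.
Excess pairs vs high-spin: 3 − 1 = 2; pairing cost = +502 kJ/mol.
Net CFSE = -641 + 502 = -139 kJ/mol.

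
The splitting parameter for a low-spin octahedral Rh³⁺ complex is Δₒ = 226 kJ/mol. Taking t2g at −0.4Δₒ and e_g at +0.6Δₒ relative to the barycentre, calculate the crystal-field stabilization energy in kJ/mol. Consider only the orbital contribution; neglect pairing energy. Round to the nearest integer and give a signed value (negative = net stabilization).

-542

Rh is in group 9, so Rh³⁺ is d⁶ (9 − 3 = 6).
The d⁶ electrons fill as t2g^6 e_g^0.
CFSE(orbital) = 6×(-0.4Δₒ) + 0×(0.6Δₒ) = -2.4Δₒ; with Δₒ = 226 kJ/mol that is -542 kJ/mol.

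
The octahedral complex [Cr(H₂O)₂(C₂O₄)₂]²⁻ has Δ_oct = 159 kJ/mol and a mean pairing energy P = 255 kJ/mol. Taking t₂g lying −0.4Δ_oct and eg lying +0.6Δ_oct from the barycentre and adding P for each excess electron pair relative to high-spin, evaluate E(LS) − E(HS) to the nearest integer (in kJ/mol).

96

Ligand charges: 2×(+0) from H₂O and 2×(-2) from C₂O₄²⁻ sum to -4; with overall charge -2, Cr is +2.
Group 6 minus oxidation state +2 gives a d⁴ configuration for Cr²⁺.
High-spin: t₂g³ eg¹, CFSE = -0.6Δ_oct = -95 kJ/mol.
Low-spin t₂g⁴ eg⁰ gives -1.6Δ_oct = -254 kJ/mol, but forming 1 extra pair costs 1P = 255 kJ/mol, so E(LS) = -254 + 255 = 1 kJ/mol.
E(LS) − E(HS) = 1 − (-95) = 96 kJ/mol.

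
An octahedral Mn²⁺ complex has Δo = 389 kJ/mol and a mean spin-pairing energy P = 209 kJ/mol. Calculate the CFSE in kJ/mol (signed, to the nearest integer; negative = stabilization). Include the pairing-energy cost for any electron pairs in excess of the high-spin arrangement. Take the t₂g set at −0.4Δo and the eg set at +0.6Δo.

Mn sits in group 7; removing 2 electrons leaves Mn²⁺ with 7 − 2 = 5 d electrons.
Since Δo = 389 kJ/mol > P = 209 kJ/mol, the complex adopts the low-spin configuration.
Filling d⁵ accordingly: t₂g⁵ eg⁰.
Orbital CFSE = -2.0Δo = -2.0 × 389 = -778 kJ/mol.
Excess pairs vs high-spin: 2 − 0 = 2; pairing cost = +418 kJ/mol.
Net CFSE = -778 + 418 = -360 kJ/mol.

-360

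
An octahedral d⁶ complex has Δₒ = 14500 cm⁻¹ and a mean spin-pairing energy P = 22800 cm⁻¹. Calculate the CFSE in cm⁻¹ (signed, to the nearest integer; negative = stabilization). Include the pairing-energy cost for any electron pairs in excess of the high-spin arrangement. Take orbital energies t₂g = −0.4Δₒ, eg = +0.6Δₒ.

Δₒ < P, so pairing is avoided: the ground state is high-spin.
Configuration: t₂g⁴ eg².
Orbital CFSE = -0.4Δₒ = -0.4 × 14500 = -5800 cm⁻¹.
High-spin has no excess pairs, so no pairing correction applies.

-5800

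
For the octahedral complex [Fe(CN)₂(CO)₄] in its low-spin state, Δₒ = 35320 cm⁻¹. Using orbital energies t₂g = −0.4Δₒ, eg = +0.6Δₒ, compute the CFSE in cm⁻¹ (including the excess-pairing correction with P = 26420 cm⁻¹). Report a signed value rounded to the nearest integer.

Ligand charges: 2×(-1) from CN⁻ and 4×(+0) from CO sum to -2; with overall charge +0, Fe is +2.
Fe is in group 8, so Fe²⁺ is d⁶ (8 − 2 = 6).
Electron filling gives t₂g⁶ eg⁰.
Orbital CFSE = 6(-0.4) + 0(0.6) = -2.4Δₒ = -2.4 × 35320 = -84768 cm⁻¹.
High-spin d⁶ would be t₂g⁴ eg² with 1 pair; low-spin has 3, so 2 excess pairs cost +2P = +52840 cm⁻¹.
Overall CFSE = -84768 + 52840 = -31928 cm⁻¹.

-31928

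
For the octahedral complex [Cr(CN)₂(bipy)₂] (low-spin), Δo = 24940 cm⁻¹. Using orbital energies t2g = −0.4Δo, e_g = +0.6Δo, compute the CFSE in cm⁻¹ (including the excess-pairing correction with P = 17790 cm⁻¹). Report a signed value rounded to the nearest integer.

-22114

Ligand charges: 2×(-1) from CN⁻ and 2×(+0) from bipy sum to -2; with overall charge +0, Cr is +2.
Cr is in group 6, so Cr²⁺ is d⁴ (6 − 2 = 4).
Configuration: t2g^4 e_g^0.
CFSE(orbital) = 4×(-0.4Δo) + 0×(0.6Δo) = -1.6Δo; with Δo = 24940 cm⁻¹ that is -39904 cm⁻¹.
Relative to high-spin t2g^3 e_g^1 (0 paired), the low-spin configuration has 1 additional pair, contributing +1 × 17790 = +17790 cm⁻¹.
Net CFSE = -39904 + 17790 = -22114 cm⁻¹.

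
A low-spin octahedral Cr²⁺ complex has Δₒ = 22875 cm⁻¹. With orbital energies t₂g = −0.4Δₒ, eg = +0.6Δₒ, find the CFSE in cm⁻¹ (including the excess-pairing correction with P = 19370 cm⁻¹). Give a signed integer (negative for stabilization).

-17230

Cr sits in group 6; removing 2 electrons leaves Cr²⁺ with 6 − 2 = 4 d electrons.
The d⁴ electrons fill as t₂g⁴ eg⁰.
Orbital CFSE = 4(-0.4) + 0(0.6) = -1.6Δₒ = -1.6 × 22875 = -36600 cm⁻¹.
Pairing penalty: 1 pair vs 0 in the high-spin reference → 1 extra × P = 19370 cm⁻¹.
Net CFSE = -36600 + 19370 = -17230 cm⁻¹.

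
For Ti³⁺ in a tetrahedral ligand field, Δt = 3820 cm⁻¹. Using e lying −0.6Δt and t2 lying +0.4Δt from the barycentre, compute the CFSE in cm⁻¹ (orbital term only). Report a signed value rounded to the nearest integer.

-2292

Ti sits in group 4; removing 3 electrons leaves Ti³⁺ with 4 − 3 = 1 d electrons.
Tetrahedral fields are weak (Δₜ ≈ 4/9 Δₒ), so electrons fill high-spin.
Electron filling gives e^1 t2^0.
CFSE(orbital) = 1×(-0.6Δt) + 0×(0.4Δt) = -0.6Δt; with Δt = 3820 cm⁻¹ that is -2292 cm⁻¹.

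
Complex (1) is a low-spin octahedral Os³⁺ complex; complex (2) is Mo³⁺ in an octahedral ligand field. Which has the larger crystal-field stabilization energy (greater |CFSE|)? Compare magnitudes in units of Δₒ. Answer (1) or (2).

(1)

(1): Os sits in group 8; removing 3 electrons leaves Os³⁺ with 8 − 3 = 5 d electrons; t₂g⁵ eg⁰, CFSE = -2.0Δₒ.
(2): Mo³⁺: group 6, so d-count = 6 − 3 = 3; t2g^3 e_g^0, CFSE = -1.2Δₒ.
So (1) has the larger |CFSE|.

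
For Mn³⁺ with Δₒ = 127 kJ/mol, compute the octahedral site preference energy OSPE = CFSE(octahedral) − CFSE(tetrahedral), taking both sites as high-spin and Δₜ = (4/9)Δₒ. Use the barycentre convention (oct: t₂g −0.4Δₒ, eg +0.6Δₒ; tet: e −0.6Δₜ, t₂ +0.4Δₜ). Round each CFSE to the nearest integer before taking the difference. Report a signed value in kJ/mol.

-53

Group 7 minus oxidation state +3 gives a d⁴ configuration for Mn³⁺.
Octahedral high-spin t2g^3 e_g^1: CFSE = -0.6 × 127 = -76 kJ/mol.
In a tetrahedral site the filling is e^2 t2^2: CFSE(tet) = -0.4Δₜ = -0.4 × (4/9)(127) = -23 kJ/mol.
OSPE = -76 − (-23) = -53 kJ/mol.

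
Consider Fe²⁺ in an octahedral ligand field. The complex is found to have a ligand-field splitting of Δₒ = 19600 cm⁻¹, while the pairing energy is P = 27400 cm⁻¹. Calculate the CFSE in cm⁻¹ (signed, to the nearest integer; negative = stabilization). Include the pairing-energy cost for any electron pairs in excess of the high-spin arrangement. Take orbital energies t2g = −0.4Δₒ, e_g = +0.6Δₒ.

Group 8 minus oxidation state +2 gives a d⁶ configuration for Fe²⁺.
Here Δₒ < P (19600 < 27400), so the high-spin state is favoured.
Configuration: t2g^4 e_g^2.
Orbital CFSE = -0.4Δₒ = -0.4 × 19600 = -7840 cm⁻¹.
High-spin has no excess pairs, so no pairing correction applies.

-7840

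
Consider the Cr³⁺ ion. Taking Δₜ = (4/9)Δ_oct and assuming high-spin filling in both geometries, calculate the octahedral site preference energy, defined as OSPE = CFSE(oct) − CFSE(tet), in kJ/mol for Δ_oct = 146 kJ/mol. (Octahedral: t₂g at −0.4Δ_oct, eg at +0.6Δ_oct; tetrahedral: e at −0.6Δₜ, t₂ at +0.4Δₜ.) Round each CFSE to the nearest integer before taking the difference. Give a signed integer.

Cr is in group 6, so Cr³⁺ is d³ (6 − 3 = 3).
In an octahedral site d³ (HS) is t₂g³ eg⁰, giving CFSE(oct) = -1.2Δ_oct = -175 kJ/mol.
Tetrahedral e² t₂¹ gives -0.8Δₜ = -0.8 × (4/9) × 146 = -52 kJ/mol.
OSPE = -175 − (-52) = -123 kJ/mol.

-123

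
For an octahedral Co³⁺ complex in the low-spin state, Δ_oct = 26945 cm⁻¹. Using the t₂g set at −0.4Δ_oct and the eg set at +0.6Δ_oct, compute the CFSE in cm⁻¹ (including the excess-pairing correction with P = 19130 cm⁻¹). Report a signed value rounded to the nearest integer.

-26408

Co is in group 9, so Co³⁺ is d⁶ (9 − 3 = 6).
Configuration: t₂g⁶ eg⁰.
CFSE(orbital) = 6×(-0.4Δ_oct) + 0×(0.6Δ_oct) = -2.4Δ_oct; with Δ_oct = 26945 cm⁻¹ that is -64668 cm⁻¹.
High-spin d⁶ would be t₂g⁴ eg² with 1 pair; low-spin has 3, so 2 excess pairs cost +2P = +38260 cm⁻¹.
Overall CFSE = -64668 + 38260 = -26408 cm⁻¹.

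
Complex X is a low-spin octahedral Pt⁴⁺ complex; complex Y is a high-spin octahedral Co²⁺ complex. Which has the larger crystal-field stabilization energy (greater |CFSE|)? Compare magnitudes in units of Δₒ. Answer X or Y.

X: Group 10 minus oxidation state +4 gives a d⁶ configuration for Pt⁴⁺; t₂g⁶ eg⁰, CFSE = -2.4Δₒ.
Y: Co is in group 9, so Co²⁺ is d⁷ (9 − 2 = 7); t₂g⁵ eg², CFSE = -0.8Δₒ.
So X has the larger |CFSE|.

X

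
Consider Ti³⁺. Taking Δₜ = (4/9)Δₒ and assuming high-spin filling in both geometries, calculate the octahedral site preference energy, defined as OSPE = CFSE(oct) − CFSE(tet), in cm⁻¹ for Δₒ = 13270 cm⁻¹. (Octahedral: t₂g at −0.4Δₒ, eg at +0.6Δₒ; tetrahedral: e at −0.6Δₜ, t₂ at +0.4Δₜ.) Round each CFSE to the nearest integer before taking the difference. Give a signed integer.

-1769

Ti sits in group 4; removing 3 electrons leaves Ti³⁺ with 4 − 3 = 1 d electrons.
Octahedral high-spin t2g^1 e_g^0: CFSE = -0.4 × 13270 = -5308 cm⁻¹.
Tetrahedral e^1 t2^0 gives -0.6Δₜ = -0.6 × (4/9) × 13270 = -3539 cm⁻¹.
OSPE = -5308 − (-3539) = -1769 cm⁻¹.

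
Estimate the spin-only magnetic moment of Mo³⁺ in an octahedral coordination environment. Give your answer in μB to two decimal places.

3.87 μB

Mo³⁺: group 6, so d-count = 6 − 3 = 3.
For octahedral d³ the high- and low-spin configurations coincide.
Configuration: t₂g³ eg⁰ → 3 unpaired electrons.
μ(spin-only) = √[3(3+2)] = √15 ≈ 3.87 μB.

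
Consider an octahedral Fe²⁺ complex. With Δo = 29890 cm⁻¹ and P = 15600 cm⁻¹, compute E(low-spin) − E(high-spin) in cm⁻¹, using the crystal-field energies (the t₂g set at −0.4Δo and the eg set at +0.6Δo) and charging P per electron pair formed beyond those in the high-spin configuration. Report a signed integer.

Fe sits in group 8; removing 2 electrons leaves Fe²⁺ with 8 − 2 = 6 d electrons.
High-spin d⁶ fills as t₂g⁴ eg² with CFSE 4(−0.4) + 2(+0.6) = -0.4Δo = -11956 cm⁻¹.
Low-spin: t₂g⁶ eg⁰, orbital CFSE = -2.4Δo = -71736 cm⁻¹; plus 2 excess pairs × P = +31200 cm⁻¹; total -40536 cm⁻¹.
The difference is -40536 − (-11956) = -28580 cm⁻¹, so low-spin lies lower.

-28580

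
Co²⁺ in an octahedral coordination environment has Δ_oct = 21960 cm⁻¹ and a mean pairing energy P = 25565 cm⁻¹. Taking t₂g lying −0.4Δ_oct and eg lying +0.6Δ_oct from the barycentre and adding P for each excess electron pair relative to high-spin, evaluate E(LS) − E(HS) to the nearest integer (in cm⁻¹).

Co sits in group 9; removing 2 electrons leaves Co²⁺ with 9 − 2 = 7 d electrons.
In the high-spin limit (t₂g⁵ eg²) the orbital term is -0.8Δ_oct = -17568 cm⁻¹, with no excess pairing.
For low-spin the configuration is t₂g⁶ eg¹: orbital energy -1.8 × 21960 = -39528 cm⁻¹, and 1 additional pair relative to high-spin adds 25565 cm⁻¹, giving -13963 cm⁻¹.
The difference is -13963 − (-17568) = 3605 cm⁻¹, so high-spin lies lower.

3605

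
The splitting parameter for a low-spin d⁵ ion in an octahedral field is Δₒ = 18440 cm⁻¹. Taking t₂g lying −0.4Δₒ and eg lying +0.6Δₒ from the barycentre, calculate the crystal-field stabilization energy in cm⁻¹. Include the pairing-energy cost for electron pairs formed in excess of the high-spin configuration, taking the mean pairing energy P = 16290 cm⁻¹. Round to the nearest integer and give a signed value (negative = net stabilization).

-4300

Configuration: t₂g⁵ eg⁰.
Orbital CFSE = 5(-0.4) + 0(0.6) = -2.0Δₒ = -2.0 × 18440 = -36880 cm⁻¹.
High-spin d⁵ would be t₂g³ eg² with 0 pairs; low-spin has 2, so 2 excess pairs cost +2P = +32580 cm⁻¹.
Overall CFSE = -36880 + 32580 = -4300 cm⁻¹.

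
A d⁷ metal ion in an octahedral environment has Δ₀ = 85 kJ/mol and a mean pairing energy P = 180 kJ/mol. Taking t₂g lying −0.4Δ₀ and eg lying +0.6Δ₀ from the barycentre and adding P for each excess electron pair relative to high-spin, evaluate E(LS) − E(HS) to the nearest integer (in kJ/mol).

In the high-spin limit (t₂g⁵ eg²) the orbital term is -0.8Δ₀ = -68 kJ/mol, with no excess pairing.
Low-spin: t₂g⁶ eg¹, orbital CFSE = -1.8Δ₀ = -153 kJ/mol; plus 1 excess pair × P = +180 kJ/mol; total 27 kJ/mol.
E(LS) − E(HS) = 27 − (-68) = 95 kJ/mol.

95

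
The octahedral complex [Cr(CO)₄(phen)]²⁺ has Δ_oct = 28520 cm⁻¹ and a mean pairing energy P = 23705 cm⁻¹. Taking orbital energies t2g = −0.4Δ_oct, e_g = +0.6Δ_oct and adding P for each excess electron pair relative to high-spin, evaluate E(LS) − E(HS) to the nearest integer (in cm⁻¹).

Ligand charges: 4×(+0) from CO and 1×(+0) from phen sum to +0; with overall charge +2, Cr is +2.
Cr²⁺: group 6, so d-count = 6 − 2 = 4.
In the high-spin limit (t2g^3 e_g^1) the orbital term is -0.6Δ_oct = -17112 cm⁻¹, with no excess pairing.
Low-spin: t2g^4 e_g^0, orbital CFSE = -1.6Δ_oct = -45632 cm⁻¹; plus 1 excess pair × P = +23705 cm⁻¹; total -21927 cm⁻¹.
Thus E(LS) − E(HS) = -4815 cm⁻¹.

-4815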